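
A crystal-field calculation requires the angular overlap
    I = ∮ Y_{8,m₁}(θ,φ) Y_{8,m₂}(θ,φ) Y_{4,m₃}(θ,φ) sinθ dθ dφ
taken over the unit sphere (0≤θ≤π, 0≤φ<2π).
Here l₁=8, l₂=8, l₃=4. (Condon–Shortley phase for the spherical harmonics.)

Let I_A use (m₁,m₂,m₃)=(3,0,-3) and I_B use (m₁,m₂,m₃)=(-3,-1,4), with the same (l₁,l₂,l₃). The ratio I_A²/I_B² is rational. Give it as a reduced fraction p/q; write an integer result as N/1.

Shared (l₁,l₂,l₃)=(8,8,4): N and (l;000)² cancel in I_A²/I_B².
A: Δ = 12!·4!·4!/21! = 1/185175900; Racah Σ t=4..5: t=4:+1/139345920 t=5:−1/87091200 = -1/232243200; ⇒ 3j(8 8 4; 3 0 -3)² = 33/8398, sgn +1
B: Δ = 12!·4!·4!/21! = 1/185175900; Racah Σ t=7..7: t=7:−1/348364800 = -1/348364800; ⇒ 3j(8 8 4; -3 -1 4)² = 66/4199, sgn -1
I_A²/I_B² = (33/8398)/(66/4199) = 1/4

1/4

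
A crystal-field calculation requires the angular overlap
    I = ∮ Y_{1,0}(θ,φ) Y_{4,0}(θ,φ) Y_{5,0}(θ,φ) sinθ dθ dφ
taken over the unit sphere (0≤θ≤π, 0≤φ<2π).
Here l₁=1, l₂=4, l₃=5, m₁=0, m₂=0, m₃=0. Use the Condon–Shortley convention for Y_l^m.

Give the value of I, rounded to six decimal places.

0.245532

Checks pass: Σm=0; 10 even; l₃=5∈[3,5].
(2·1+1)(2·4+1)(2·5+1) = 297
Δ: 0! 2! 8! / 11! → 1/495
sum: t=0:+1/576 = 1/576
3j²(1 4 5; 0 0 0) = Δ·Π!·Σ² = 5/99  (sign -1)
(m-triple is (0,0,0) — same symbol as above.)
combine: 4πI² = 297·5/99·5/99 = 25/33
take √, sign +1: I = 0.24553200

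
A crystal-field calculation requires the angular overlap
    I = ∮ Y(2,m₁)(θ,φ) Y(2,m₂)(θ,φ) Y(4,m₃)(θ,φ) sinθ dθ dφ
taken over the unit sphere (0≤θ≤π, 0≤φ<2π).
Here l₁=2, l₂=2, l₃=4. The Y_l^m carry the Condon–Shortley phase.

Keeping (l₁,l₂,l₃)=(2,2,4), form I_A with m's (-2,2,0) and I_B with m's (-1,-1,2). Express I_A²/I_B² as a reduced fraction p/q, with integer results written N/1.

l's match ⇒ only the (l;m) 3-j factors differ between A and B.
A: triangle coeff Δ(2,2,4) = 1/630; Σ_t [0,0]: t=0:+1/576 = 1/576; (3j)²=1/630 [(2 2 4; -2 2 0)], sign=+1
B: triangle coeff Δ(2,2,4) = 1/630; Σ_t [0,0]: t=0:+1/36 = 1/36; (3j)²=4/63 [(2 2 4; -1 -1 2)], sign=+1
I_A²/I_B² = (1/630)/(4/63) = 1/40

1/40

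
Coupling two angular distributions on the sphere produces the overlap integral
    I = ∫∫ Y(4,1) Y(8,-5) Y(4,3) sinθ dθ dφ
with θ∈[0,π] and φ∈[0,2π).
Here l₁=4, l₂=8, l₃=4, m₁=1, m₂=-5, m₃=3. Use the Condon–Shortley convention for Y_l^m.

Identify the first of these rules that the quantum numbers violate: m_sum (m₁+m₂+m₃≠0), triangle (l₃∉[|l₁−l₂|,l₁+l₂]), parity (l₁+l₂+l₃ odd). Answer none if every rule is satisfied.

m_sum

azimuthal sum: 1 − 5 + 3 = -1  ✗
4 ≤ 4 ≤ 12 (triangle on l)
L = 4 + 8 + 4 = 16 (even)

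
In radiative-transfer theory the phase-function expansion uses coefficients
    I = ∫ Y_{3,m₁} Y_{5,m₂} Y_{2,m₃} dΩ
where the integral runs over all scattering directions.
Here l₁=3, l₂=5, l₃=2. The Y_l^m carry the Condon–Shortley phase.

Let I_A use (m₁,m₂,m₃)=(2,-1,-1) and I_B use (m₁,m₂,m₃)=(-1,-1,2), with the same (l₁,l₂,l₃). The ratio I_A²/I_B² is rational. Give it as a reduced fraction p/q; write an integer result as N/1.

8/5

Same 3,5,2: normalisation and zero-m 3j drop out of the ratio.
A: Δ: 6! 0! 4! / 11! → 1/2310; sum: t=1:−1/720 = -1/720; 3j²(3 5 2; 2 -1 -1) = Δ·Π!·Σ² = 4/385  (sign +1)
B: Δ: 6! 0! 4! / 11! → 1/2310; sum: t=4:+1/1152 = 1/1152; 3j²(3 5 2; -1 -1 2) = Δ·Π!·Σ² = 1/154  (sign +1)
I_A²/I_B² = (4/385)/(1/154) = 8/5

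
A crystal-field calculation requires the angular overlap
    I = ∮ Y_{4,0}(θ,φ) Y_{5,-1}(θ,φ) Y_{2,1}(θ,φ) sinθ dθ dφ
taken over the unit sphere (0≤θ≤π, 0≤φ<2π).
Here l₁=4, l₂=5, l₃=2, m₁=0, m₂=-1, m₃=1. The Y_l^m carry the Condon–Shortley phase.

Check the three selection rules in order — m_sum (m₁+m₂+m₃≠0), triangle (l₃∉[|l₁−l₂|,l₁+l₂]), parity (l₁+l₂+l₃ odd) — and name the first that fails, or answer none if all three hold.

azimuthal sum: 0 − 1 + 1 = 0  ✓
1 ≤ 2 ≤ 9 (triangle on l)  ✓
L = 4 + 5 + 2 = 11 (odd)  ✗

parity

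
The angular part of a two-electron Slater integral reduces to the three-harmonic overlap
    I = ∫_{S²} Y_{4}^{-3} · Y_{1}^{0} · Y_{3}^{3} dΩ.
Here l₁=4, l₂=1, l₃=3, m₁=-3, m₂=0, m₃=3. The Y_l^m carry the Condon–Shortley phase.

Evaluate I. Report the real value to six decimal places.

-0.162868

Rules hold: Σm=0, L=8 even, 3≤3≤5.
N = 9·3·7 = 189
Δ = 2!·6!·0!/9! = 1/252
Racah Σ t=1..1: t=1:−1/36 = -1/36
⇒ 3j(4 1 3; 0 0 0)² = 4/63, sgn +1
Racah Σ t=1..1: t=1:−1/720 = -1/720
⇒ 3j(4 1 3; -3 0 3)² = 1/36, sgn -1
4πI² = N·(3j₀)²·(3jₘ)² = 1/3
I = -1·√(0.333333/4π) = -0.16286750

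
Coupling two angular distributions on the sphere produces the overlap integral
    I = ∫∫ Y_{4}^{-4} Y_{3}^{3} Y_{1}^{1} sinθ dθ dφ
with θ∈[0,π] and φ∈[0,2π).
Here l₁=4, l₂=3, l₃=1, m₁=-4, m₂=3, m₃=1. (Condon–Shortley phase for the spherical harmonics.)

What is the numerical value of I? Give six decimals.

0.325735

m-sum 0 ✓  L=8 even ✓  1≤1≤7 ✓
Π(2lᵢ+1) = 9×7×3 = 189
triangle coeff Δ(4,3,1) = 1/252
Σ_t [3,3]: t=3:−1/36 = -1/36
(3j)²=4/63 [(4 3 1; 0 0 0)], sign=+1
Σ_t [6,6]: t=6:+1/1440 = 1/1440
(3j)²=1/9 [(4 3 1; -4 3 1)], sign=+1
⇒ 4πI² = 4/3
I = (+1)√(4/3/(4π)) = 0.32573501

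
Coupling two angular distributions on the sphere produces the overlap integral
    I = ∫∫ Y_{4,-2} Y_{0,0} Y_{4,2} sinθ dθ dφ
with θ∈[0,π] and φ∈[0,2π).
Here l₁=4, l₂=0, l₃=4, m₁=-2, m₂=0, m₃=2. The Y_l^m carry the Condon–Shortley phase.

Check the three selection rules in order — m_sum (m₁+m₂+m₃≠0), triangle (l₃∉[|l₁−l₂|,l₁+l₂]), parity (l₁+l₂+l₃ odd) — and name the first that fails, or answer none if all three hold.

Σmᵢ = 0  ✓
l₃∈[|l₁−l₂|,l₁+l₂]=[4,4], have l₃=4  ✓
Σlᵢ = 8 ⇒ even  ✓

none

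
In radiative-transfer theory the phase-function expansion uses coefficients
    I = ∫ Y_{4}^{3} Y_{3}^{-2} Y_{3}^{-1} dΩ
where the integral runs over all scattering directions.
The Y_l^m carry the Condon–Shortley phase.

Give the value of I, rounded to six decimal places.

m-sum 0 ✓  L=10 even ✓  1≤3≤7 ✓
Π(2lᵢ+1) = 9×7×7 = 441
triangle coeff Δ(4,3,3) = 1/34650
Σ_t [1,3]: t=1:−1/72 t=2:+1/16 t=3:−1/72 = 5/144
(3j)²=2/77 [(4 3 3; 0 0 0)], sign=-1
Σ_t [0,1]: t=0:+1/144 t=1:−1/288 = 1/288
(3j)²=1/99 [(4 3 3; 3 -2 -1)], sign=+1
⇒ 4πI² = 14/121
I = (-1)√(14/121/(4π)) = -0.09595473

-0.095955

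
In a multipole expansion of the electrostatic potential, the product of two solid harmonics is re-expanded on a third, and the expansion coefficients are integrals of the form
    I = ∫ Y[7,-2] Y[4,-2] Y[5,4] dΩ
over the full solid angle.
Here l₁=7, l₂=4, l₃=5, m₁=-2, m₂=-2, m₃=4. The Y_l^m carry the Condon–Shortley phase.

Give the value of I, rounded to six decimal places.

-0.139414

Checks pass: Σm=0; 16 even; l₃=5∈[3,11].
(2·7+1)(2·4+1)(2·5+1) = 1485
Δ: 6! 8! 2! / 17! → 1/6126120
sum: t=2:+1/69120 t=3:−1/20736 t=4:+1/69120 = -1/51840
3j²(7 4 5; 0 0 0) = Δ·Π!·Σ² = 280/21879  (sign +1)
sum: t=1:−1/4838400 t=2:+1/483840 = 1/537600
3j²(7 4 5; -2 -2 4) = Δ·Π!·Σ² = 2187/170170  (sign -1)
combine: 4πI² = 1485·280/21879·2187/170170 = 131220/537251
take √, sign -1: I = -0.13941403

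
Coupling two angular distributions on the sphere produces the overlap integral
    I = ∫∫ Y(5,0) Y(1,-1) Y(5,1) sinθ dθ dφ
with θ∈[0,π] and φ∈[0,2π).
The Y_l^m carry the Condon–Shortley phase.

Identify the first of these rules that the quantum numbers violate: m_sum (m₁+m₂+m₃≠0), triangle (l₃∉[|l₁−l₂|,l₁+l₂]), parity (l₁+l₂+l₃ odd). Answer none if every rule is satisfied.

parity

azimuthal sum: 0 − 1 + 1 = 0  ✓
4 ≤ 5 ≤ 6 (triangle on l)  ✓
L = 5 + 1 + 5 = 11 (odd)  ✗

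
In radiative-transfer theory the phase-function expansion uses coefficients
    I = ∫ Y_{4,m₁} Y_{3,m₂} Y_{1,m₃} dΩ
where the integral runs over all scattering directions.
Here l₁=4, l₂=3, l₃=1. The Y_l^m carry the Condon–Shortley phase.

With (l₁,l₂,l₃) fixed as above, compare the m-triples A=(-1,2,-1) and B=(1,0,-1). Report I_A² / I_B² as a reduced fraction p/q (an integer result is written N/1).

l's match ⇒ only the (l;m) 3-j factors differ between A and B.
A: triangle coeff Δ(4,3,1) = 1/252; Σ_t [5,5]: t=5:−1/240 = -1/240; (3j)²=1/84 [(4 3 1; -1 2 -1)], sign=-1
B: triangle coeff Δ(4,3,1) = 1/252; Σ_t [3,3]: t=3:−1/72 = -1/72; (3j)²=5/126 [(4 3 1; 1 0 -1)], sign=-1
I_A²/I_B² = (1/84)/(5/126) = 3/10

3/10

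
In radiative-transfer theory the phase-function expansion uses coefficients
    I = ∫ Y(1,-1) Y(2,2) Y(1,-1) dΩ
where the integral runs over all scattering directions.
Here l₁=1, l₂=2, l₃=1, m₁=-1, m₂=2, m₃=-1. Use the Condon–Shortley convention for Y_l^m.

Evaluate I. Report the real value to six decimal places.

0.309019

Rules hold: Σm=0, L=4 even, 1≤1≤3.
N = 3·5·3 = 45
Δ = 2!·0!·2!/5! = 1/30
Racah Σ t=1..1: t=1:−1/1 = -1/1
⇒ 3j(1 2 1; 0 0 0)² = 2/15, sgn +1
Racah Σ t=2..2: t=2:+1/4 = 1/4
⇒ 3j(1 2 1; -1 2 -1)² = 1/5, sgn +1
4πI² = N·(3j₀)²·(3jₘ)² = 6/5
I = +1·√(1.2/4π) = 0.30901936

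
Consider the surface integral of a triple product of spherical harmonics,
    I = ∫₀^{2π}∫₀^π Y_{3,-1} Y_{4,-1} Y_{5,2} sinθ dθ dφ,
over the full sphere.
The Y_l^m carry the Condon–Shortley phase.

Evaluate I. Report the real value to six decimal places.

Checks pass: Σm=0; 12 even; l₃=5∈[1,7].
(2·3+1)(2·4+1)(2·5+1) = 693
Δ: 2! 4! 6! / 13! → 1/180180
sum: t=0:+1/576 t=1:−1/144 t=2:+1/576 = -1/288
3j²(3 4 5; 0 0 0) = Δ·Π!·Σ² = 20/1001  (sign +1)
sum: t=0:+1/1728 t=1:−1/288 t=2:+1/960 = -1/540
3j²(3 4 5; -1 -1 2) = Δ·Π!·Σ² = 128/6435  (sign +1)
combine: 4πI² = 693·20/1001·128/6435 = 512/1859
take √, sign +1: I = 0.14804384

0.148044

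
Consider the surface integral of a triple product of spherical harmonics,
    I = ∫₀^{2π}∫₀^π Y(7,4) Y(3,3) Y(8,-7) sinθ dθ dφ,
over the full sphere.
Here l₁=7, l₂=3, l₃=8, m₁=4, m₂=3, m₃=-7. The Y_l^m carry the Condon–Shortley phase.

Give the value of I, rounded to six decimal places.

0.140692

Checks pass: Σm=0; 18 even; l₃=8∈[4,10].
(2·7+1)(2·3+1)(2·8+1) = 1785
Δ: 2! 12! 4! / 19! → 1/5290740
sum: t=0:+1/7257600 t=1:−1/2073600 t=2:+1/7257600 = -1/4838400
3j²(7 3 8; 0 0 0) = Δ·Π!·Σ² = 252/20995  (sign -1)
sum: t=2:+1/1916006400 = 1/1916006400
3j²(7 3 8; 4 3 -7) = Δ·Π!·Σ² = 15/1292  (sign -1)
combine: 4πI² = 1785·252/20995·15/1292 = 19845/79781
take √, sign +1: I = 0.14069248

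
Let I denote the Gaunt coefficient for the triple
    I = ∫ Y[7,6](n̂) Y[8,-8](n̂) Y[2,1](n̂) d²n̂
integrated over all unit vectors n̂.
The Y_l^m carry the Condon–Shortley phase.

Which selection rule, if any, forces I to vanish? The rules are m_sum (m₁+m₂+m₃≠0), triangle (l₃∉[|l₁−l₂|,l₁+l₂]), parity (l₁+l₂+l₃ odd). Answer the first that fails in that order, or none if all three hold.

m_sum

azimuthal sum: 6 − 8 + 1 = -1  ✗
1 ≤ 2 ≤ 15 (triangle on l)
L = 7 + 8 + 2 = 17 (odd)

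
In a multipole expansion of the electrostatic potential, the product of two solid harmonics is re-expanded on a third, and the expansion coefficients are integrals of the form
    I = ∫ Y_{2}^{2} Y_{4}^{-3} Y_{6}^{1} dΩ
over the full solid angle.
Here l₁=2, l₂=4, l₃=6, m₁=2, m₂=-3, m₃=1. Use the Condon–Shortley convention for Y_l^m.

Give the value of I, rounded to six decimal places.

-0.035563

m-sum 0 ✓  L=12 even ✓  2≤6≤6 ✓
Π(2lᵢ+1) = 5×9×13 = 585
triangle coeff Δ(2,4,6) = 1/6435
Σ_t [0,0]: t=0:+1/2304 = 1/2304
(3j)²=5/143 [(2 4 6; 0 0 0)], sign=+1
Σ_t [0,0]: t=0:+1/120960 = 1/120960
(3j)²=1/1287 [(2 4 6; 2 -3 1)], sign=-1
⇒ 4πI² = 25/1573
I = (-1)√(25/1573/(4π)) = -0.03556319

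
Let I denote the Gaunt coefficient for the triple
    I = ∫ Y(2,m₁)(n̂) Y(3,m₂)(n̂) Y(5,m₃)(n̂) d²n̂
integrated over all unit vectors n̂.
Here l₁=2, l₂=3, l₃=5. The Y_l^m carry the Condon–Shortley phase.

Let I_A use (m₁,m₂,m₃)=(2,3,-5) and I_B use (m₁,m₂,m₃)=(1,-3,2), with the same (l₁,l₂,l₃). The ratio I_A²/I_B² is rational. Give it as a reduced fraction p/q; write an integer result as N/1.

30/1

Shared (l₁,l₂,l₃)=(2,3,5): N and (l;000)² cancel in I_A²/I_B².
A: Δ = 0!·4!·6!/11! = 1/2310; Racah Σ t=0..0: t=0:+1/17280 = 1/17280; ⇒ 3j(2 3 5; 2 3 -5)² = 1/11, sgn +1
B: Δ = 0!·4!·6!/11! = 1/2310; Racah Σ t=0..0: t=0:+1/4320 = 1/4320; ⇒ 3j(2 3 5; 1 -3 2)² = 1/330, sgn -1
I_A²/I_B² = (1/11)/(1/330) = 30/1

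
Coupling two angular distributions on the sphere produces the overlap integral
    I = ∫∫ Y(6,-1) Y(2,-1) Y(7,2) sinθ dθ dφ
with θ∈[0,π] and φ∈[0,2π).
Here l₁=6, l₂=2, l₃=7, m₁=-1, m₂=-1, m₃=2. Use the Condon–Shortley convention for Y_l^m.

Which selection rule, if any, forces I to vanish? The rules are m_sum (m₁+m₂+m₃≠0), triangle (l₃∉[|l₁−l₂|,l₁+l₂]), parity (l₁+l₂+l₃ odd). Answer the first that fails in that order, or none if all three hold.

Σmᵢ = 0  ✓
l₃∈[|l₁−l₂|,l₁+l₂]=[4,8], have l₃=7  ✓
Σlᵢ = 15 ⇒ odd  ✗

parity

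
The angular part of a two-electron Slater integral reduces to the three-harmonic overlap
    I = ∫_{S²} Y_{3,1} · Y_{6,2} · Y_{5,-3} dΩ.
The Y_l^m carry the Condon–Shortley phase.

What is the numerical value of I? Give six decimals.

m-sum 0 ✓  L=14 even ✓  3≤5≤9 ✓
Π(2lᵢ+1) = 7×13×11 = 1001
triangle coeff Δ(3,6,5) = 1/675675
Σ_t [1,3]: t=1:−1/8640 t=2:+1/2304 t=3:−1/8640 = 7/34560
(3j)²=7/429 [(3 6 5; 0 0 0)], sign=-1
Σ_t [0,2]: t=0:+1/1935360 t=1:−1/30240 t=2:+1/11520 = 1/18432
(3j)²=7/429 [(3 6 5; 1 2 -3)], sign=+1
⇒ 4πI² = 343/1287
I = (-1)√(343/1287/(4π)) = -0.14563067

-0.145631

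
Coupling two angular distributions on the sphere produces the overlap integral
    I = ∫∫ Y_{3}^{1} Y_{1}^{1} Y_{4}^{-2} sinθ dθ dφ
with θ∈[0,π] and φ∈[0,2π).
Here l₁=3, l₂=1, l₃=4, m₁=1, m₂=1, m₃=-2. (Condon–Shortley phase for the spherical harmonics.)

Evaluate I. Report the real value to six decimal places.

m-sum 0 ✓  L=8 even ✓  2≤4≤4 ✓
Π(2lᵢ+1) = 7×3×9 = 189
triangle coeff Δ(3,1,4) = 1/252
Σ_t [0,0]: t=0:+1/36 = 1/36
(3j)²=4/63 [(3 1 4; 0 0 0)], sign=+1
Σ_t [0,0]: t=0:+1/96 = 1/96
(3j)²=5/84 [(3 1 4; 1 1 -2)], sign=+1
⇒ 4πI² = 5/7
I = (+1)√(5/7/(4π)) = 0.23841361

0.238414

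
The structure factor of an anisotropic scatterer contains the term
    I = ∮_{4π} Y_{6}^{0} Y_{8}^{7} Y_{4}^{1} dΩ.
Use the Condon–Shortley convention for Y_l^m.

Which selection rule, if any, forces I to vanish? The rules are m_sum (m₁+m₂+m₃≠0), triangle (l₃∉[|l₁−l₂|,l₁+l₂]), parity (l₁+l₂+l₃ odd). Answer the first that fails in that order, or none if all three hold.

m_sum

Σmᵢ = 8  ✗
l₃∈[|l₁−l₂|,l₁+l₂]=[2,14], have l₃=4
Σlᵢ = 18 ⇒ even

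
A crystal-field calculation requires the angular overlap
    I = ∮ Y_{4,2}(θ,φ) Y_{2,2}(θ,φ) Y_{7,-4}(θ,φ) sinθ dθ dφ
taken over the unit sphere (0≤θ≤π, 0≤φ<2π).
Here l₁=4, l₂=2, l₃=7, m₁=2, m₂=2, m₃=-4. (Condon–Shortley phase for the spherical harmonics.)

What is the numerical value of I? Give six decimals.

l₃=7 ∉ [2,6] — triangle fails ⇒ I = 0

0.000000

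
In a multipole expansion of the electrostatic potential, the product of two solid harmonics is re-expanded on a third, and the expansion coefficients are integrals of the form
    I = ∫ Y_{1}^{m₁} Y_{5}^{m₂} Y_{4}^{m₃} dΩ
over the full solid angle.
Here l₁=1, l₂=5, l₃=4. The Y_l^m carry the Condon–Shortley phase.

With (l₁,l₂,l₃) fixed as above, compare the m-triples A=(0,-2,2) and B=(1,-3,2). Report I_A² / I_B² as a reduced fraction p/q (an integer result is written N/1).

3/4

l's match ⇒ only the (l;m) 3-j factors differ between A and B.
A: triangle coeff Δ(1,5,4) = 1/495; Σ_t [1,1]: t=1:−1/1440 = -1/1440; (3j)²=7/165 [(1 5 4; 0 -2 2)], sign=-1
B: triangle coeff Δ(1,5,4) = 1/495; Σ_t [0,0]: t=0:+1/2880 = 1/2880; (3j)²=28/495 [(1 5 4; 1 -3 2)], sign=+1
I_A²/I_B² = (7/165)/(28/495) = 3/4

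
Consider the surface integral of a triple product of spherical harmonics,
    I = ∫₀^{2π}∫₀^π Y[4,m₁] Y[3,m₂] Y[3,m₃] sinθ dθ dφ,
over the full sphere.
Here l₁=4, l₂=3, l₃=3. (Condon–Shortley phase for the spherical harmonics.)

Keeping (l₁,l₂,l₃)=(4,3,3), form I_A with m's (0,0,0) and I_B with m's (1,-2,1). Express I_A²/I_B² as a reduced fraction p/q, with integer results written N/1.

9/8

l's match ⇒ only the (l;m) 3-j factors differ between A and B.
A: triangle coeff Δ(4,3,3) = 1/34650; Σ_t [1,3]: t=1:−1/72 t=2:+1/16 t=3:−1/72 = 5/144; (3j)²=2/77 [(4 3 3; 0 0 0)], sign=-1
B: triangle coeff Δ(4,3,3) = 1/34650; Σ_t [0,1]: t=0:+1/144 t=1:−1/48 = -1/72; (3j)²=16/693 [(4 3 3; 1 -2 1)], sign=-1
I_A²/I_B² = (2/77)/(16/693) = 9/8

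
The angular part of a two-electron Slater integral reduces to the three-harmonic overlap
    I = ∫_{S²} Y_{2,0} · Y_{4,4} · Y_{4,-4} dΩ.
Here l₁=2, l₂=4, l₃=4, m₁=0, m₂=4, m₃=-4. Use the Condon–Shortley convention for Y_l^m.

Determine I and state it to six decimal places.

Checks pass: Σm=0; 10 even; l₃=4∈[2,6].
(2·2+1)(2·4+1)(2·4+1) = 405
Δ: 2! 2! 6! / 11! → 1/13860
sum: t=0:+1/192 t=1:−1/36 t=2:+1/192 = -5/288
3j²(2 4 4; 0 0 0) = Δ·Π!·Σ² = 20/693  (sign -1)
sum: t=2:+1/2880 = 1/2880
3j²(2 4 4; 0 4 -4) = Δ·Π!·Σ² = 28/495  (sign +1)
combine: 4πI² = 405·20/693·28/495 = 80/121
take √, sign -1: I = -0.22937568

-0.229376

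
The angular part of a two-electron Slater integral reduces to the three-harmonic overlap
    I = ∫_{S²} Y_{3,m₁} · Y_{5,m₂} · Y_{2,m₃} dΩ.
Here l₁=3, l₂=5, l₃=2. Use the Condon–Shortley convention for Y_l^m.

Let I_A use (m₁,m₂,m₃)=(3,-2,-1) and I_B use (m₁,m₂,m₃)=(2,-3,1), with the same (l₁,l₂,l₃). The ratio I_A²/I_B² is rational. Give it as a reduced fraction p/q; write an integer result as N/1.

1/16

Shared (l₁,l₂,l₃)=(3,5,2): N and (l;000)² cancel in I_A²/I_B².
A: Δ = 6!·0!·4!/11! = 1/2310; Racah Σ t=0..0: t=0:+1/4320 = 1/4320; ⇒ 3j(3 5 2; 3 -2 -1)² = 1/330, sgn -1
B: Δ = 6!·0!·4!/11! = 1/2310; Racah Σ t=1..1: t=1:−1/720 = -1/720; ⇒ 3j(3 5 2; 2 -3 1)² = 8/165, sgn +1
I_A²/I_B² = (1/330)/(8/165) = 1/16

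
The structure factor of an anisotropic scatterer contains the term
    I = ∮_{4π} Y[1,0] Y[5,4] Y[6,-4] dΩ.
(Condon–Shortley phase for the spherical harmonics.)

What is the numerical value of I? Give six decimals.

0.182727

Rules hold: Σm=0, L=12 even, 4≤6≤6.
N = 3·11·13 = 429
Δ = 0!·2!·10!/13! = 1/858
Racah Σ t=0..0: t=0:+1/14400 = 1/14400
⇒ 3j(1 5 6; 0 0 0)² = 6/143, sgn +1
Racah Σ t=0..0: t=0:+1/362880 = 1/362880
⇒ 3j(1 5 6; 0 4 -4)² = 10/429, sgn +1
4πI² = N·(3j₀)²·(3jₘ)² = 60/143
I = +1·√(0.41958/4π) = 0.18272698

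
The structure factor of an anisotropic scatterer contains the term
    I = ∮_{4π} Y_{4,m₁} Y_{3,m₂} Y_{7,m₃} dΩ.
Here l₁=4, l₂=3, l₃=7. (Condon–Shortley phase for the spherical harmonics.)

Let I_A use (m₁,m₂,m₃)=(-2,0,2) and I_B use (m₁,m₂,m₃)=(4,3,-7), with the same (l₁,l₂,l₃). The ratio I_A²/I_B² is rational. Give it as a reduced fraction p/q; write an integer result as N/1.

Shared (l₁,l₂,l₃)=(4,3,7): N and (l;000)² cancel in I_A²/I_B².
A: Δ = 0!·8!·6!/15! = 1/45045; Racah Σ t=0..0: t=0:+1/51840 = 1/51840; ⇒ 3j(4 3 7; -2 0 2)² = 8/429, sgn -1
B: Δ = 0!·8!·6!/15! = 1/45045; Racah Σ t=0..0: t=0:+1/29030400 = 1/29030400; ⇒ 3j(4 3 7; 4 3 -7)² = 1/15, sgn +1
I_A²/I_B² = (8/429)/(1/15) = 40/143

40/143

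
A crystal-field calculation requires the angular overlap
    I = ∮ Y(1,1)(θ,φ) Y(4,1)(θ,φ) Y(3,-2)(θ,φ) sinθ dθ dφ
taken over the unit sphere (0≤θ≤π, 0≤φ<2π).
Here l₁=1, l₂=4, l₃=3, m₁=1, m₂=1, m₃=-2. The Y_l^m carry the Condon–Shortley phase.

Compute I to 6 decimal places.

Checks pass: Σm=0; 8 even; l₃=3∈[3,5].
(2·1+1)(2·4+1)(2·3+1) = 189
Δ: 2! 0! 6! / 9! → 1/252
sum: t=1:−1/36 = -1/36
3j²(1 4 3; 0 0 0) = Δ·Π!·Σ² = 4/63  (sign +1)
sum: t=0:+1/240 = 1/240
3j²(1 4 3; 1 1 -2) = Δ·Π!·Σ² = 1/84  (sign -1)
combine: 4πI² = 189·4/63·1/84 = 1/7
take √, sign -1: I = -0.10662181

-0.106622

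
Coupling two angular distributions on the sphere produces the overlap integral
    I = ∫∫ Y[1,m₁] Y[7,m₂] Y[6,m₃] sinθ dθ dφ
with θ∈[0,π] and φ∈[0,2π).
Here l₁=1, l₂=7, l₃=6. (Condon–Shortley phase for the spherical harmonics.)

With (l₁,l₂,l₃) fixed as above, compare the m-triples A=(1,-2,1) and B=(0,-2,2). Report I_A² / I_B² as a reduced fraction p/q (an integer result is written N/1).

4/5

l's match ⇒ only the (l;m) 3-j factors differ between A and B.
A: triangle coeff Δ(1,7,6) = 1/1365; Σ_t [0,0]: t=0:+1/1209600 = 1/1209600; (3j)²=12/455 [(1 7 6; 1 -2 1)], sign=-1
B: triangle coeff Δ(1,7,6) = 1/1365; Σ_t [1,1]: t=1:−1/967680 = -1/967680; (3j)²=3/91 [(1 7 6; 0 -2 2)], sign=-1
I_A²/I_B² = (12/455)/(3/91) = 4/5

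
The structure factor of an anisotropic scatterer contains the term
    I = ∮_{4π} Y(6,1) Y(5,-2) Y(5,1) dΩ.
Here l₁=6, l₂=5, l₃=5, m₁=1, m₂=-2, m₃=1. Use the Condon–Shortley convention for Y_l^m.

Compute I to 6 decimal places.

Checks pass: Σm=0; 16 even; l₃=5∈[1,11].
(2·6+1)(2·5+1)(2·5+1) = 1573
Δ: 6! 6! 4! / 17! → 1/28588560
sum: t=1:−1/345600 t=2:+1/13824 t=3:−1/5184 t=4:+1/13824 t=5:−1/345600 = -7/129600
3j²(6 5 5; 0 0 0) = Δ·Π!·Σ² = 80/7293  (sign +1)
sum: t=0:+1/518400 t=1:−1/23040 t=2:+1/10368 t=3:−1/41472 = 1/32400
3j²(6 5 5; 1 -2 1) = Δ·Π!·Σ² = 128/12155  (sign +1)
combine: 4πI² = 1573·80/7293·128/12155 = 2048/11271
take √, sign +1: I = 0.12024827

0.120248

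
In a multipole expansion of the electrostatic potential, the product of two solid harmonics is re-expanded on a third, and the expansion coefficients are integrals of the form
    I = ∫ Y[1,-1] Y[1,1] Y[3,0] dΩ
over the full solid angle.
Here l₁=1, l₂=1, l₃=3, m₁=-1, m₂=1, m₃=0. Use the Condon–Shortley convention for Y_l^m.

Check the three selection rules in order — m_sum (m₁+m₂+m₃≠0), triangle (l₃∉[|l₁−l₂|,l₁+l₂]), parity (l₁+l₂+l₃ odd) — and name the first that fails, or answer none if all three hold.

triangle

m₁+m₂+m₃ = -1 + 1 + 0 = 0  ✓
triangle: |1−1|=0 ≤ l₃=3 ≤ 1+1=2  ✗
parity: l₁+l₂+l₃ = 5 is odd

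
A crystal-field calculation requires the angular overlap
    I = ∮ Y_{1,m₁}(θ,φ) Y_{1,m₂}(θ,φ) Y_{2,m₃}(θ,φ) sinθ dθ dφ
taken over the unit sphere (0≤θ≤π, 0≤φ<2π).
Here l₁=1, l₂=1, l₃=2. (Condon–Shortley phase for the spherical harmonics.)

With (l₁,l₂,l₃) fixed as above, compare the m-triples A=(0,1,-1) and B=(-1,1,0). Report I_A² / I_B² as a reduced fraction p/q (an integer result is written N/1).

3/1

Shared (l₁,l₂,l₃)=(1,1,2): N and (l;000)² cancel in I_A²/I_B².
A: Δ = 0!·2!·2!/5! = 1/30; Racah Σ t=0..0: t=0:+1/2 = 1/2; ⇒ 3j(1 1 2; 0 1 -1)² = 1/10, sgn -1
B: Δ = 0!·2!·2!/5! = 1/30; Racah Σ t=0..0: t=0:+1/4 = 1/4; ⇒ 3j(1 1 2; -1 1 0)² = 1/30, sgn +1
I_A²/I_B² = (1/10)/(1/30) = 3/1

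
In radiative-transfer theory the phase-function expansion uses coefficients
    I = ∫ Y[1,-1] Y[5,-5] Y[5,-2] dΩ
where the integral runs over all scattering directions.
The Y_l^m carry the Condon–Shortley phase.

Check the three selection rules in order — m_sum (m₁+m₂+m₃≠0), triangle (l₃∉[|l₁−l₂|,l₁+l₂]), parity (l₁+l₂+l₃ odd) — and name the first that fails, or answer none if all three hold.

m_sum

Σmᵢ = -8  ✗
l₃∈[|l₁−l₂|,l₁+l₂]=[4,6], have l₃=5
Σlᵢ = 11 ⇒ odd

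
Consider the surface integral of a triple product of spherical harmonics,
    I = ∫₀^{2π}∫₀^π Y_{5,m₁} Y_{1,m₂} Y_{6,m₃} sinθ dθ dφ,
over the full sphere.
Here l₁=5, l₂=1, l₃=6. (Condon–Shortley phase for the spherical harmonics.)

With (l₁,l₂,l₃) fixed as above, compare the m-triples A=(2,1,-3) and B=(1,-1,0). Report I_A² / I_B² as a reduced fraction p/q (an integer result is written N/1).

12/5

Same 5,1,6: normalisation and zero-m 3j drop out of the ratio.
A: Δ: 0! 10! 2! / 13! → 1/858; sum: t=0:+1/60480 = 1/60480; 3j²(5 1 6; 2 1 -3) = Δ·Π!·Σ² = 6/143  (sign -1)
B: Δ: 0! 10! 2! / 13! → 1/858; sum: t=0:+1/34560 = 1/34560; 3j²(5 1 6; 1 -1 0) = Δ·Π!·Σ² = 5/286  (sign +1)
I_A²/I_B² = (6/143)/(5/286) = 12/5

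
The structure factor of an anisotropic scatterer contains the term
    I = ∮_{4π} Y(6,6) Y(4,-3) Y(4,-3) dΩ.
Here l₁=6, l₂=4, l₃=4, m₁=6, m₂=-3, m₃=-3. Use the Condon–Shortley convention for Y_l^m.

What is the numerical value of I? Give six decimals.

0.216205

m-sum 0 ✓  L=14 even ✓  2≤4≤10 ✓
Π(2lᵢ+1) = 13×9×9 = 1053
triangle coeff Δ(6,4,4) = 1/1261260
Σ_t [2,4]: t=2:+1/4608 t=3:−1/1296 t=4:+1/4608 = -7/20736
(3j)²=20/1287 [(6 4 4; 0 0 0)], sign=-1
Σ_t [0,0]: t=0:+1/518400 = 1/518400
(3j)²=7/195 [(6 4 4; 6 -3 -3)], sign=-1
⇒ 4πI² = 84/143
I = (+1)√(84/143/(4π)) = 0.21620548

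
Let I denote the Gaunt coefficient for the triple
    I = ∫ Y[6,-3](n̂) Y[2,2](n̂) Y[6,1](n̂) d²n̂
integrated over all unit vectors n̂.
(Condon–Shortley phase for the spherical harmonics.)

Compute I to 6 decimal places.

0.177674

Checks pass: Σm=0; 14 even; l₃=6∈[4,8].
(2·6+1)(2·2+1)(2·6+1) = 845
Δ: 2! 10! 2! / 15! → 1/90090
sum: t=0:+1/69120 t=1:−1/14400 t=2:+1/69120 = -7/172800
3j²(6 2 6; 0 0 0) = Δ·Π!·Σ² = 14/715  (sign -1)
sum: t=2:+1/120960 = 1/120960
3j²(6 2 6; -3 2 1) = Δ·Π!·Σ² = 24/1001  (sign -1)
combine: 4πI² = 845·14/715·24/1001 = 48/121
take √, sign +1: I = 0.17767364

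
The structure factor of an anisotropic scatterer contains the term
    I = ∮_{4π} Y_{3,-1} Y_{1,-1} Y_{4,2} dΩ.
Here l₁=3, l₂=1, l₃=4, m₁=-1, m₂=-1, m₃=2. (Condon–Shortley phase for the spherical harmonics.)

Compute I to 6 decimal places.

m-sum 0 ✓  L=8 even ✓  2≤4≤4 ✓
Π(2lᵢ+1) = 7×3×9 = 189
triangle coeff Δ(3,1,4) = 1/252
Σ_t [0,0]: t=0:+1/36 = 1/36
(3j)²=4/63 [(3 1 4; 0 0 0)], sign=+1
Σ_t [0,0]: t=0:+1/96 = 1/96
(3j)²=5/84 [(3 1 4; -1 -1 2)], sign=+1
⇒ 4πI² = 5/7
I = (+1)√(5/7/(4π)) = 0.23841361

0.238414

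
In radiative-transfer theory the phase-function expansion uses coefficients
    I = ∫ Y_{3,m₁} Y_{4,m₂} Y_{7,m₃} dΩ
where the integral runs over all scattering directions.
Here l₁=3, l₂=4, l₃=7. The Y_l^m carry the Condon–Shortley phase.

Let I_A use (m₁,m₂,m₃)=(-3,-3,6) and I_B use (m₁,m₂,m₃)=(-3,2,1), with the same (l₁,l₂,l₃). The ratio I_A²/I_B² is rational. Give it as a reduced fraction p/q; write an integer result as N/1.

l's match ⇒ only the (l;m) 3-j factors differ between A and B.
A: triangle coeff Δ(3,4,7) = 1/45045; Σ_t [0,0]: t=0:+1/3628800 = 1/3628800; (3j)²=4/105 [(3 4 7; -3 -3 6)], sign=-1
B: triangle coeff Δ(3,4,7) = 1/45045; Σ_t [0,0]: t=0:+1/1036800 = 1/1036800; (3j)²=4/6435 [(3 4 7; -3 2 1)], sign=+1
I_A²/I_B² = (4/105)/(4/6435) = 429/7

429/7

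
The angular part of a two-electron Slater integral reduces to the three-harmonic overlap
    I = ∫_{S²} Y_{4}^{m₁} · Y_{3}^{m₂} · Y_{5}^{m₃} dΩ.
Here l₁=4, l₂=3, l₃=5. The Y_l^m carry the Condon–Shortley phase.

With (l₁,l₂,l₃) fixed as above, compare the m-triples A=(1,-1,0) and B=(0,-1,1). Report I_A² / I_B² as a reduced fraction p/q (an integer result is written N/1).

3/242

Same 4,3,5: normalisation and zero-m 3j drop out of the ratio.
A: Δ: 2! 6! 4! / 13! → 1/180180; sum: t=0:+1/288 t=1:−1/288 t=2:+1/5760 = 1/5760; 3j²(4 3 5; 1 -1 0) = Δ·Π!·Σ² = 1/12012  (sign -1)
B: Δ: 2! 6! 4! / 13! → 1/180180; sum: t=0:+1/384 t=1:−1/216 t=2:+1/2304 = -11/6912; 3j²(4 3 5; 0 -1 1) = Δ·Π!·Σ² = 11/1638  (sign -1)
I_A²/I_B² = (1/12012)/(11/1638) = 3/242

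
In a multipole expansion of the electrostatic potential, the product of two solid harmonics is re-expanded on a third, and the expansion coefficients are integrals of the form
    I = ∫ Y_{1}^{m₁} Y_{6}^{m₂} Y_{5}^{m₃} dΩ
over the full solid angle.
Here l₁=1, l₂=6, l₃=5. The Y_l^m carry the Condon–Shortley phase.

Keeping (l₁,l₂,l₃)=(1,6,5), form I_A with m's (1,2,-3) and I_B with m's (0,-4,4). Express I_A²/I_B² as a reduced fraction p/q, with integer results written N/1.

l's match ⇒ only the (l;m) 3-j factors differ between A and B.
A: triangle coeff Δ(1,6,5) = 1/858; Σ_t [0,0]: t=0:+1/161280 = 1/161280; (3j)²=1/143 [(1 6 5; 1 2 -3)], sign=+1
B: triangle coeff Δ(1,6,5) = 1/858; Σ_t [1,1]: t=1:−1/362880 = -1/362880; (3j)²=10/429 [(1 6 5; 0 -4 4)], sign=+1
I_A²/I_B² = (1/143)/(10/429) = 3/10

3/10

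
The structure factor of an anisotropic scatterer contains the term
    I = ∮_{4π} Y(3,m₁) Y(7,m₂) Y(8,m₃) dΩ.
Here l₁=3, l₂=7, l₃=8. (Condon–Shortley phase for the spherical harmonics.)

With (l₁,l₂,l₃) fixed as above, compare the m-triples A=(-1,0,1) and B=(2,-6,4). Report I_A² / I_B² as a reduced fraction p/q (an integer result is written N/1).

14406/34385

Shared (l₁,l₂,l₃)=(3,7,8): N and (l;000)² cancel in I_A²/I_B².
A: Δ = 2!·4!·12!/19! = 1/5290740; Racah Σ t=0..2: t=0:+1/29030400 t=1:−1/3110400 t=2:+1/4838400 = -1/12441600; ⇒ 3j(3 7 8; -1 0 1)² = 343/125970, sgn +1
B: Δ = 2!·4!·12!/19! = 1/5290740; Racah Σ t=0..1: t=0:+1/479001600 t=1:−1/11496038400 = 23/11496038400; ⇒ 3j(3 7 8; 2 -6 4)² = 529/81396, sgn +1
I_A²/I_B² = (343/125970)/(529/81396) = 14406/34385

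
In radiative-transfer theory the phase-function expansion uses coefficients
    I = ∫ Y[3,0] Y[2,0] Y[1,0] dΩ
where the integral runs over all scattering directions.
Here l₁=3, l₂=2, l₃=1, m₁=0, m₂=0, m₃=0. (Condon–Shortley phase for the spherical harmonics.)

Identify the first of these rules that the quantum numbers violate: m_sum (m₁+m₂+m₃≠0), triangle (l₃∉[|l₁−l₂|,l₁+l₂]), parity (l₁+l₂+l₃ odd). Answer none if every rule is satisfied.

azimuthal sum: 0 + 0 + 0 = 0  ✓
1 ≤ 1 ≤ 5 (triangle on l)  ✓
L = 3 + 2 + 1 = 6 (even)  ✓

none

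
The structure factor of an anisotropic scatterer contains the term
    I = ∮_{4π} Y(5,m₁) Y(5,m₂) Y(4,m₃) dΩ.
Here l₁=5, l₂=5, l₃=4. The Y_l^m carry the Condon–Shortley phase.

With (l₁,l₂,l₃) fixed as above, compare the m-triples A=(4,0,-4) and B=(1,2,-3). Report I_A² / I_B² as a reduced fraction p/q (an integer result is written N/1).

Same 5,5,4: normalisation and zero-m 3j drop out of the ratio.
A: Δ: 6! 4! 4! / 15! → 1/3153150; sum: t=1:−1/69120 = -1/69120; 3j²(5 5 4; 4 0 -4) = Δ·Π!·Σ² = 2/143  (sign -1)
B: Δ: 6! 4! 4! / 15! → 1/3153150; sum: t=3:−1/5184 t=4:+1/6912 = -1/20736; 3j²(5 5 4; 1 2 -3) = Δ·Π!·Σ² = 5/2574  (sign +1)
I_A²/I_B² = (2/143)/(5/2574) = 36/5

36/5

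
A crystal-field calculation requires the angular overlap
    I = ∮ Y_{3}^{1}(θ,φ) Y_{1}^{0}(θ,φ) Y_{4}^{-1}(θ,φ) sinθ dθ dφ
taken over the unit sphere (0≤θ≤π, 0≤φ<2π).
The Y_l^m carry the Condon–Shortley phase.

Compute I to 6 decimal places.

m-sum 0 ✓  L=8 even ✓  2≤4≤4 ✓
Π(2lᵢ+1) = 7×3×9 = 189
triangle coeff Δ(3,1,4) = 1/252
Σ_t [0,0]: t=0:+1/36 = 1/36
(3j)²=4/63 [(3 1 4; 0 0 0)], sign=+1
Σ_t [0,0]: t=0:+1/48 = 1/48
(3j)²=5/84 [(3 1 4; 1 0 -1)], sign=-1
⇒ 4πI² = 5/7
I = (-1)√(5/7/(4π)) = -0.23841361

-0.238414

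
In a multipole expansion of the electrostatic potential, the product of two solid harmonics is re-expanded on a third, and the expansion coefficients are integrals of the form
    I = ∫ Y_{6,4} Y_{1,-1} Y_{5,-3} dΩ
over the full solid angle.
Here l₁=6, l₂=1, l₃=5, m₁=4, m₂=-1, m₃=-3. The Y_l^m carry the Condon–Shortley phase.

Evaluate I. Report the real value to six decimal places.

0.274090

m-sum 0 ✓  L=12 even ✓  5≤5≤7 ✓
Π(2lᵢ+1) = 13×3×11 = 429
triangle coeff Δ(6,1,5) = 1/858
Σ_t [1,1]: t=1:−1/14400 = -1/14400
(3j)²=6/143 [(6 1 5; 0 0 0)], sign=+1
Σ_t [0,0]: t=0:+1/161280 = 1/161280
(3j)²=15/286 [(6 1 5; 4 -1 -3)], sign=+1
⇒ 4πI² = 135/143
I = (+1)√(135/143/(4π)) = 0.27409047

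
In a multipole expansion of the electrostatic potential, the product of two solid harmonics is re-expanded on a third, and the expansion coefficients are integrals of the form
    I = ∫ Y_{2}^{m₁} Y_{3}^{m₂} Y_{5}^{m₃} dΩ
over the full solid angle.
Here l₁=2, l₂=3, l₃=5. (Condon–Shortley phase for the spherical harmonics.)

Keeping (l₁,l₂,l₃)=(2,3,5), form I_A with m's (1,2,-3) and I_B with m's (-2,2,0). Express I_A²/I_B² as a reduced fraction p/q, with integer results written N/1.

112/5

Same 2,3,5: normalisation and zero-m 3j drop out of the ratio.
A: Δ: 0! 4! 6! / 11! → 1/2310; sum: t=0:+1/720 = 1/720; 3j²(2 3 5; 1 2 -3) = Δ·Π!·Σ² = 8/165  (sign +1)
B: Δ: 0! 4! 6! / 11! → 1/2310; sum: t=0:+1/2880 = 1/2880; 3j²(2 3 5; -2 2 0) = Δ·Π!·Σ² = 1/462  (sign -1)
I_A²/I_B² = (8/165)/(1/462) = 112/5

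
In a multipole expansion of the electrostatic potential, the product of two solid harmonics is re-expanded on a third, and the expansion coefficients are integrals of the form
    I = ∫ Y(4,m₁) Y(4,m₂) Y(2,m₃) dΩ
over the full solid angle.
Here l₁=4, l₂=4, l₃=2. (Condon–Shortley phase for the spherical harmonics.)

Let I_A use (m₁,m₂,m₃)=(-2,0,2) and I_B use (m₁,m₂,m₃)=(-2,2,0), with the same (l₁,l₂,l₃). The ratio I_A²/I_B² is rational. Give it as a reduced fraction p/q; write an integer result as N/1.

l's match ⇒ only the (l;m) 3-j factors differ between A and B.
A: triangle coeff Δ(4,4,2) = 1/13860; Σ_t [4,4]: t=4:+1/192 = 1/192; (3j)²=3/77 [(4 4 2; -2 0 2)], sign=+1
B: triangle coeff Δ(4,4,2) = 1/13860; Σ_t [4,6]: t=4:+1/192 t=5:−1/120 t=6:+1/2880 = -1/360; (3j)²=16/3465 [(4 4 2; -2 2 0)], sign=-1
I_A²/I_B² = (3/77)/(16/3465) = 135/16

135/16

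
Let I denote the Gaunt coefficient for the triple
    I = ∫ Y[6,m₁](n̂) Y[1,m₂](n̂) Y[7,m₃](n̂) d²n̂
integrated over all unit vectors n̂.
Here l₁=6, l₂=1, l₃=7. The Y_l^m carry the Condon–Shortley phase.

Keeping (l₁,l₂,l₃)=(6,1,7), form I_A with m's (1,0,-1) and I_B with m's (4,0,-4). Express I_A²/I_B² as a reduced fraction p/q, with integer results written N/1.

16/11

l's match ⇒ only the (l;m) 3-j factors differ between A and B.
A: triangle coeff Δ(6,1,7) = 1/1365; Σ_t [0,0]: t=0:+1/604800 = 1/604800; (3j)²=16/455 [(6 1 7; 1 0 -1)], sign=+1
B: triangle coeff Δ(6,1,7) = 1/1365; Σ_t [0,0]: t=0:+1/7257600 = 1/7257600; (3j)²=11/455 [(6 1 7; 4 0 -4)], sign=-1
I_A²/I_B² = (16/455)/(11/455) = 16/11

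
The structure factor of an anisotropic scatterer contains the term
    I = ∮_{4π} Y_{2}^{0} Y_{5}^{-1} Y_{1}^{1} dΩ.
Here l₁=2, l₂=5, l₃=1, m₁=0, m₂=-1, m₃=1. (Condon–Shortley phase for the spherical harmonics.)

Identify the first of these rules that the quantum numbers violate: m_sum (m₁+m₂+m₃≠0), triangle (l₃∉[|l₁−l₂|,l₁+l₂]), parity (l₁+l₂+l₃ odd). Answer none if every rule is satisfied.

m₁+m₂+m₃ = 0 − 1 + 1 = 0  ✓
triangle: |2−5|=3 ≤ l₃=1 ≤ 2+5=7  ✗
parity: l₁+l₂+l₃ = 8 is even

triangle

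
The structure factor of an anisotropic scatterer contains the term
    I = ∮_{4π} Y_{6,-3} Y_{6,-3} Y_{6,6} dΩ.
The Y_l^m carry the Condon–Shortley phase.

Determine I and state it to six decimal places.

0.174035

Checks pass: Σm=0; 18 even; l₃=6∈[0,12].
(2·6+1)(2·6+1)(2·6+1) = 2197
Δ: 6! 6! 6! / 19! → 1/325909584
sum: t=0:+1/373248000 t=1:−1/1728000 t=2:+1/110592 t=3:−1/46656 t=4:+1/110592 t=5:−1/1728000 t=6:+1/373248000 = -7/1555200
3j²(6 6 6; 0 0 0) = Δ·Π!·Σ² = 400/46189  (sign -1)
sum: t=3:−1/18662400 = -1/18662400
3j²(6 6 6; -3 -3 6) = Δ·Π!·Σ² = 84/4199  (sign -1)
combine: 4πI² = 2197·400/46189·84/4199 = 436800/1147619
take √, sign +1: I = 0.17403537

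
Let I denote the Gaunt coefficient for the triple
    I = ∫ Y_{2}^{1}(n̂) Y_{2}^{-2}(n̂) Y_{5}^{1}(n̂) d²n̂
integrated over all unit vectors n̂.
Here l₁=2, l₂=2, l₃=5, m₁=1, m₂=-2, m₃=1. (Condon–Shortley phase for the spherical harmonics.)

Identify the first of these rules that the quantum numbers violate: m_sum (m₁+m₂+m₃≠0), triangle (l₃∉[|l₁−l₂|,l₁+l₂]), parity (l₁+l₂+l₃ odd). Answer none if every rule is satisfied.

azimuthal sum: 1 − 2 + 1 = 0  ✓
0 ≤ 5 ≤ 4 (triangle on l)  ✗
L = 2 + 2 + 5 = 9 (odd)

triangle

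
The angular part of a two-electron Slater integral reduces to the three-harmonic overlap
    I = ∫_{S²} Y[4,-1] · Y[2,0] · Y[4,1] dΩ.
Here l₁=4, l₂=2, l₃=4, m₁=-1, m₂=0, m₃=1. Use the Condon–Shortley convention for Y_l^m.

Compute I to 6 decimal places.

Rules hold: Σm=0, L=10 even, 2≤4≤6.
N = 9·5·9 = 405
Δ = 2!·6!·2!/11! = 1/13860
Racah Σ t=0..2: t=0:+1/192 t=1:−1/36 t=2:+1/192 = -5/288
⇒ 3j(4 2 4; 0 0 0)² = 20/693, sgn -1
Racah Σ t=0..2: t=0:+1/480 t=1:−1/48 t=2:+1/144 = -17/1440
⇒ 3j(4 2 4; -1 0 1)² = 289/13860, sgn +1
4πI² = N·(3j₀)²·(3jₘ)² = 1445/5929
I = -1·√(0.243717/4π) = -0.13926381

-0.139264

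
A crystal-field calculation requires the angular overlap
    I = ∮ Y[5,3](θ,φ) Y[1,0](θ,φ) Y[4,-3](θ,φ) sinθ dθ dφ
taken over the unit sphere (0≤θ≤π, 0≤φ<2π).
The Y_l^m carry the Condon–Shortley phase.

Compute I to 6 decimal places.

-0.196426

m-sum 0 ✓  L=10 even ✓  4≤4≤6 ✓
Π(2lᵢ+1) = 11×3×9 = 297
triangle coeff Δ(5,1,4) = 1/495
Σ_t [1,1]: t=1:−1/576 = -1/576
(3j)²=5/99 [(5 1 4; 0 0 0)], sign=-1
Σ_t [1,1]: t=1:−1/5040 = -1/5040
(3j)²=16/495 [(5 1 4; 3 0 -3)], sign=+1
⇒ 4πI² = 16/33
I = (-1)√(16/33/(4π)) = -0.19642560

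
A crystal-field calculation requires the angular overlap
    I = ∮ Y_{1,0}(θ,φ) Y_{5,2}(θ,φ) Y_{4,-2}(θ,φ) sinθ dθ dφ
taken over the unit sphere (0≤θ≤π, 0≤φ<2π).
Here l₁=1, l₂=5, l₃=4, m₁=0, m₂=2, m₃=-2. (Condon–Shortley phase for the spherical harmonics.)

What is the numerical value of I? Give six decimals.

0.225034

Rules hold: Σm=0, L=10 even, 4≤4≤6.
N = 3·11·9 = 297
Δ = 2!·0!·8!/11! = 1/495
Racah Σ t=1..1: t=1:−1/576 = -1/576
⇒ 3j(1 5 4; 0 0 0)² = 5/99, sgn -1
Racah Σ t=1..1: t=1:−1/1440 = -1/1440
⇒ 3j(1 5 4; 0 2 -2)² = 7/165, sgn -1
4πI² = N·(3j₀)²·(3jₘ)² = 7/11
I = +1·√(0.636364/4π) = 0.22503380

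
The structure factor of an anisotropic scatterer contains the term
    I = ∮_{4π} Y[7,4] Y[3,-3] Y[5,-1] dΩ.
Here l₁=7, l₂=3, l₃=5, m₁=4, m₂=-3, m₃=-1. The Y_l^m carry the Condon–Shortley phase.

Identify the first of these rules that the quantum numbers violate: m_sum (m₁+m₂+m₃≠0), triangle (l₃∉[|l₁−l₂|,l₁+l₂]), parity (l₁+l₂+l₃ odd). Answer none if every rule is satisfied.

parity

azimuthal sum: 4 − 3 − 1 = 0  ✓
4 ≤ 5 ≤ 10 (triangle on l)  ✓
L = 7 + 3 + 5 = 15 (odd)  ✗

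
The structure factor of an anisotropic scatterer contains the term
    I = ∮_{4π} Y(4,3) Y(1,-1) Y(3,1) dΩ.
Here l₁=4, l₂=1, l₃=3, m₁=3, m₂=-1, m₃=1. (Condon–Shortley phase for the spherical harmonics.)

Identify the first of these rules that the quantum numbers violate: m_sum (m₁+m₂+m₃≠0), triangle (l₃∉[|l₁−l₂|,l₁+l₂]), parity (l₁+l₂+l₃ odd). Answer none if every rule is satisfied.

m_sum

azimuthal sum: 3 − 1 + 1 = 3  ✗
3 ≤ 3 ≤ 5 (triangle on l)
L = 4 + 1 + 3 = 8 (even)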